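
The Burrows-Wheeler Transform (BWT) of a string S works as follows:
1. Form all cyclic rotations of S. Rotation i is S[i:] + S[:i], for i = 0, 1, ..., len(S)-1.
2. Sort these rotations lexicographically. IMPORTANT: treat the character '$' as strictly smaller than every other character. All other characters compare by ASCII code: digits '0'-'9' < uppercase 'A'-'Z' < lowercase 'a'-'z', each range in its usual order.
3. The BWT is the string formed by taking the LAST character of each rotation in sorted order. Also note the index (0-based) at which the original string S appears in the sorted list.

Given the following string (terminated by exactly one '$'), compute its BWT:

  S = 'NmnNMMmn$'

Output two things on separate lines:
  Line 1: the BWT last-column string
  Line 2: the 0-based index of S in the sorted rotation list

Answer: nNMn$MNmm
4

Derivation:
All 9 rotations (rotation i = S[i:]+S[:i]):
  rot[0] = NmnNMMmn$
  rot[1] = mnNMMmn$N
  rot[2] = nNMMmn$Nm
  rot[3] = NMMmn$Nmn
  rot[4] = MMmn$NmnN
  rot[5] = Mmn$NmnNM
  rot[6] = mn$NmnNMM
  rot[7] = n$NmnNMMm
  rot[8] = $NmnNMMmn
Sorted (with $ < everything):
  sorted[0] = $NmnNMMmn  (last char: 'n')
  sorted[1] = MMmn$NmnN  (last char: 'N')
  sorted[2] = Mmn$NmnNM  (last char: 'M')
  sorted[3] = NMMmn$Nmn  (last char: 'n')
  sorted[4] = NmnNMMmn$  (last char: '$')
  sorted[5] = mn$NmnNMM  (last char: 'M')
  sorted[6] = mnNMMmn$N  (last char: 'N')
  sorted[7] = n$NmnNMMm  (last char: 'm')
  sorted[8] = nNMMmn$Nm  (last char: 'm')
Last column: nNMn$MNmm
Original string S is at sorted index 4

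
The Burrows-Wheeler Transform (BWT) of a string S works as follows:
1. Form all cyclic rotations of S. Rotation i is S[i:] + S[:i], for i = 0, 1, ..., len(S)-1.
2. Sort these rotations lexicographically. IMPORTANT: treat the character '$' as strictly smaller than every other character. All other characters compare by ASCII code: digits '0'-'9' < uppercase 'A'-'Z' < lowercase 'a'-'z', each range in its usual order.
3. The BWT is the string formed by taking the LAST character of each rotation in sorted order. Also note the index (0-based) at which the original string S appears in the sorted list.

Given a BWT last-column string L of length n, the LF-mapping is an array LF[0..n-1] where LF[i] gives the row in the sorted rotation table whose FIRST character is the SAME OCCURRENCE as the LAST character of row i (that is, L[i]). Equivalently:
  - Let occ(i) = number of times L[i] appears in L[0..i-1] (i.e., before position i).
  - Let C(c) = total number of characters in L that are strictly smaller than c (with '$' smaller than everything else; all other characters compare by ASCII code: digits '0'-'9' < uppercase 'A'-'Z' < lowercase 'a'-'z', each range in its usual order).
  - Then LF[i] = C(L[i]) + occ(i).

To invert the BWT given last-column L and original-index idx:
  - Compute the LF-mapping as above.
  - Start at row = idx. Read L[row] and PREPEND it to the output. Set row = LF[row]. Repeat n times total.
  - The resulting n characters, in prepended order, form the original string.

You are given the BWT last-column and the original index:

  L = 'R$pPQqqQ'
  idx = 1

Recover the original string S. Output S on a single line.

Answer: PQqqpQR$

Derivation:
LF mapping: 4 0 5 1 2 6 7 3
Walk LF starting at row 1, prepending L[row]:
  step 1: row=1, L[1]='$', prepend. Next row=LF[1]=0
  step 2: row=0, L[0]='R', prepend. Next row=LF[0]=4
  step 3: row=4, L[4]='Q', prepend. Next row=LF[4]=2
  step 4: row=2, L[2]='p', prepend. Next row=LF[2]=5
  step 5: row=5, L[5]='q', prepend. Next row=LF[5]=6
  step 6: row=6, L[6]='q', prepend. Next row=LF[6]=7
  step 7: row=7, L[7]='Q', prepend. Next row=LF[7]=3
  step 8: row=3, L[3]='P', prepend. Next row=LF[3]=1
Reversed output: PQqqpQR$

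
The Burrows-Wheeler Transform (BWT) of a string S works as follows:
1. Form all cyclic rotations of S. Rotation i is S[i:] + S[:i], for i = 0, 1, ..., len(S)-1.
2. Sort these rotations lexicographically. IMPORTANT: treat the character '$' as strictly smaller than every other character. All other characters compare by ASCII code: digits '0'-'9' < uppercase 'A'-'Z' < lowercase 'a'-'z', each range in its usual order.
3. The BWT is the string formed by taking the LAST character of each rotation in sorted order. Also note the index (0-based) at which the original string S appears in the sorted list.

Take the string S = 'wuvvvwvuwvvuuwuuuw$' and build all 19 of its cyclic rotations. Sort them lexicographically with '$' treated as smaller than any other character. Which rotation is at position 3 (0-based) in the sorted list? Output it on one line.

Answer: uuwuuuw$wuvvvwvuwvv

Derivation:
All 19 rotations (rotation i = S[i:]+S[:i]):
  rot[0] = wuvvvwvuwvvuuwuuuw$
  rot[1] = uvvvwvuwvvuuwuuuw$w
  rot[2] = vvvwvuwvvuuwuuuw$wu
  rot[3] = vvwvuwvvuuwuuuw$wuv
  rot[4] = vwvuwvvuuwuuuw$wuvv
  rot[5] = wvuwvvuuwuuuw$wuvvv
  rot[6] = vuwvvuuwuuuw$wuvvvw
  rot[7] = uwvvuuwuuuw$wuvvvwv
  rot[8] = wvvuuwuuuw$wuvvvwvu
  rot[9] = vvuuwuuuw$wuvvvwvuw
  rot[10] = vuuwuuuw$wuvvvwvuwv
  rot[11] = uuwuuuw$wuvvvwvuwvv
  rot[12] = uwuuuw$wuvvvwvuwvvu
  rot[13] = wuuuw$wuvvvwvuwvvuu
  rot[14] = uuuw$wuvvvwvuwvvuuw
  rot[15] = uuw$wuvvvwvuwvvuuwu
  rot[16] = uw$wuvvvwvuwvvuuwuu
  rot[17] = w$wuvvvwvuwvvuuwuuu
  rot[18] = $wuvvvwvuwvvuuwuuuw
Sorted (with $ < everything):
  sorted[0] = $wuvvvwvuwvvuuwuuuw
  sorted[1] = uuuw$wuvvvwvuwvvuuw
  sorted[2] = uuw$wuvvvwvuwvvuuwu
  sorted[3] = uuwuuuw$wuvvvwvuwvv
  sorted[4] = uvvvwvuwvvuuwuuuw$w
  sorted[5] = uw$wuvvvwvuwvvuuwuu
  sorted[6] = uwuuuw$wuvvvwvuwvvu
  sorted[7] = uwvvuuwuuuw$wuvvvwv
  sorted[8] = vuuwuuuw$wuvvvwvuwv
  sorted[9] = vuwvvuuwuuuw$wuvvvw
  sorted[10] = vvuuwuuuw$wuvvvwvuw
  sorted[11] = vvvwvuwvvuuwuuuw$wu
  sorted[12] = vvwvuwvvuuwuuuw$wuv
  sorted[13] = vwvuwvvuuwuuuw$wuvv
  sorted[14] = w$wuvvvwvuwvvuuwuuu
  sorted[15] = wuuuw$wuvvvwvuwvvuu
  sorted[16] = wuvvvwvuwvvuuwuuuw$
  sorted[17] = wvuwvvuuwuuuw$wuvvv
  sorted[18] = wvvuuwuuuw$wuvvvwvu
sorted[3] = uuwuuuw$wuvvvwvuwvv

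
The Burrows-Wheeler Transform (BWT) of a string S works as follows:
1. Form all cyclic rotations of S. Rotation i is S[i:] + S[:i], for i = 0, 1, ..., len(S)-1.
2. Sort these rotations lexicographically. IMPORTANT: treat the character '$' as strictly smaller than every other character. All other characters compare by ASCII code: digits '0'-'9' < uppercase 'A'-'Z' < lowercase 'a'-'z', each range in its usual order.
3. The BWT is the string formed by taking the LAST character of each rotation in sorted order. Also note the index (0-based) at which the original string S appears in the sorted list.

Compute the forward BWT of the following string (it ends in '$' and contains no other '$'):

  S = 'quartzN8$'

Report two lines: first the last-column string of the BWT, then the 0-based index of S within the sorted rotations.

Answer: 8Nzu$arqt
4

Derivation:
All 9 rotations (rotation i = S[i:]+S[:i]):
  rot[0] = quartzN8$
  rot[1] = uartzN8$q
  rot[2] = artzN8$qu
  rot[3] = rtzN8$qua
  rot[4] = tzN8$quar
  rot[5] = zN8$quart
  rot[6] = N8$quartz
  rot[7] = 8$quartzN
  rot[8] = $quartzN8
Sorted (with $ < everything):
  sorted[0] = $quartzN8  (last char: '8')
  sorted[1] = 8$quartzN  (last char: 'N')
  sorted[2] = N8$quartz  (last char: 'z')
  sorted[3] = artzN8$qu  (last char: 'u')
  sorted[4] = quartzN8$  (last char: '$')
  sorted[5] = rtzN8$qua  (last char: 'a')
  sorted[6] = tzN8$quar  (last char: 'r')
  sorted[7] = uartzN8$q  (last char: 'q')
  sorted[8] = zN8$quart  (last char: 't')
Last column: 8Nzu$arqt
Original string S is at sorted index 4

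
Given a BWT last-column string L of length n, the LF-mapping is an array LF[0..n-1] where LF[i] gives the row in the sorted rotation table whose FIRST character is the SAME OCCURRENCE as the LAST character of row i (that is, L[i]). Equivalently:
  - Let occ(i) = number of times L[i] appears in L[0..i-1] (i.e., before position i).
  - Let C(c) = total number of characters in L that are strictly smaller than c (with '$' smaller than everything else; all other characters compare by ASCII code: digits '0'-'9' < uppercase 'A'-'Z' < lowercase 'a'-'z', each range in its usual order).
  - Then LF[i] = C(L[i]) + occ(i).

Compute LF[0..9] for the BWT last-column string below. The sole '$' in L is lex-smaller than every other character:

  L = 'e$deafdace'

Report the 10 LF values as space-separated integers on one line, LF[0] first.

Char counts: '$':1, 'a':2, 'c':1, 'd':2, 'e':3, 'f':1
C (first-col start): C('$')=0, C('a')=1, C('c')=3, C('d')=4, C('e')=6, C('f')=9
L[0]='e': occ=0, LF[0]=C('e')+0=6+0=6
L[1]='$': occ=0, LF[1]=C('$')+0=0+0=0
L[2]='d': occ=0, LF[2]=C('d')+0=4+0=4
L[3]='e': occ=1, LF[3]=C('e')+1=6+1=7
L[4]='a': occ=0, LF[4]=C('a')+0=1+0=1
L[5]='f': occ=0, LF[5]=C('f')+0=9+0=9
L[6]='d': occ=1, LF[6]=C('d')+1=4+1=5
L[7]='a': occ=1, LF[7]=C('a')+1=1+1=2
L[8]='c': occ=0, LF[8]=C('c')+0=3+0=3
L[9]='e': occ=2, LF[9]=C('e')+2=6+2=8

Answer: 6 0 4 7 1 9 5 2 3 8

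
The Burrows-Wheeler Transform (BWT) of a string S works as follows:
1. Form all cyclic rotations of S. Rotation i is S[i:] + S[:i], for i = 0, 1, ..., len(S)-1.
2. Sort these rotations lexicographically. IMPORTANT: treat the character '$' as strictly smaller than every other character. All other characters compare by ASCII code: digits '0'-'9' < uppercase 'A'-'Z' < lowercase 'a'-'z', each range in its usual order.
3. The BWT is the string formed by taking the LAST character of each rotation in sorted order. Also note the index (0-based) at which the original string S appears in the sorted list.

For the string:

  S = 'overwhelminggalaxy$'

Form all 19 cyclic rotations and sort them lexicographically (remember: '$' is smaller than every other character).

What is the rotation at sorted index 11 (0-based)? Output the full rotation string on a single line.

Answer: minggalaxy$overwhel

Derivation:
All 19 rotations (rotation i = S[i:]+S[:i]):
  rot[0] = overwhelminggalaxy$
  rot[1] = verwhelminggalaxy$o
  rot[2] = erwhelminggalaxy$ov
  rot[3] = rwhelminggalaxy$ove
  rot[4] = whelminggalaxy$over
  rot[5] = helminggalaxy$overw
  rot[6] = elminggalaxy$overwh
  rot[7] = lminggalaxy$overwhe
  rot[8] = minggalaxy$overwhel
  rot[9] = inggalaxy$overwhelm
  rot[10] = nggalaxy$overwhelmi
  rot[11] = ggalaxy$overwhelmin
  rot[12] = galaxy$overwhelming
  rot[13] = alaxy$overwhelmingg
  rot[14] = laxy$overwhelmingga
  rot[15] = axy$overwhelminggal
  rot[16] = xy$overwhelminggala
  rot[17] = y$overwhelminggalax
  rot[18] = $overwhelminggalaxy
Sorted (with $ < everything):
  sorted[0] = $overwhelminggalaxy
  sorted[1] = alaxy$overwhelmingg
  sorted[2] = axy$overwhelminggal
  sorted[3] = elminggalaxy$overwh
  sorted[4] = erwhelminggalaxy$ov
  sorted[5] = galaxy$overwhelming
  sorted[6] = ggalaxy$overwhelmin
  sorted[7] = helminggalaxy$overw
  sorted[8] = inggalaxy$overwhelm
  sorted[9] = laxy$overwhelmingga
  sorted[10] = lminggalaxy$overwhe
  sorted[11] = minggalaxy$overwhel
  sorted[12] = nggalaxy$overwhelmi
  sorted[13] = overwhelminggalaxy$
  sorted[14] = rwhelminggalaxy$ove
  sorted[15] = verwhelminggalaxy$o
  sorted[16] = whelminggalaxy$over
  sorted[17] = xy$overwhelminggala
  sorted[18] = y$overwhelminggalax
sorted[11] = minggalaxy$overwhel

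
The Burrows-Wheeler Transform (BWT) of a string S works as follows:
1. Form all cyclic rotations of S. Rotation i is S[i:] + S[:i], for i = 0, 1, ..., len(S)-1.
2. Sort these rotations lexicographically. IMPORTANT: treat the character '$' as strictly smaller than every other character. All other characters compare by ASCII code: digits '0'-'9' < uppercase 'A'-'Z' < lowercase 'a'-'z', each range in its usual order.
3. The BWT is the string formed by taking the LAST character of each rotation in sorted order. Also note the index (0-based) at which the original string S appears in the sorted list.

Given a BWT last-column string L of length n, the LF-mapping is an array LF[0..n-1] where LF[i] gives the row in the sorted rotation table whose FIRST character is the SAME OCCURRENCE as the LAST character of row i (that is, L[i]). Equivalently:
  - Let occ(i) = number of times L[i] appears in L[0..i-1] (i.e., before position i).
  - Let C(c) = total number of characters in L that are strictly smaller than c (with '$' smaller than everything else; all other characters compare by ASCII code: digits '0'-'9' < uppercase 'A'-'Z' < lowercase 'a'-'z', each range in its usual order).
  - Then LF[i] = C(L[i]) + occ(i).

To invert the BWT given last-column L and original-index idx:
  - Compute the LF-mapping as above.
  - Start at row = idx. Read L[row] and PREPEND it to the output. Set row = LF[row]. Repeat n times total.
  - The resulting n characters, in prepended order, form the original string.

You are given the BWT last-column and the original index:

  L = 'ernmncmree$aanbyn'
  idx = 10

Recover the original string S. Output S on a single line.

Answer: nannyremembrance$

Derivation:
LF mapping: 5 14 10 8 11 4 9 15 6 7 0 1 2 12 3 16 13
Walk LF starting at row 10, prepending L[row]:
  step 1: row=10, L[10]='$', prepend. Next row=LF[10]=0
  step 2: row=0, L[0]='e', prepend. Next row=LF[0]=5
  step 3: row=5, L[5]='c', prepend. Next row=LF[5]=4
  step 4: row=4, L[4]='n', prepend. Next row=LF[4]=11
  step 5: row=11, L[11]='a', prepend. Next row=LF[11]=1
  step 6: row=1, L[1]='r', prepend. Next row=LF[1]=14
  step 7: row=14, L[14]='b', prepend. Next row=LF[14]=3
  step 8: row=3, L[3]='m', prepend. Next row=LF[3]=8
  step 9: row=8, L[8]='e', prepend. Next row=LF[8]=6
  step 10: row=6, L[6]='m', prepend. Next row=LF[6]=9
  step 11: row=9, L[9]='e', prepend. Next row=LF[9]=7
  step 12: row=7, L[7]='r', prepend. Next row=LF[7]=15
  step 13: row=15, L[15]='y', prepend. Next row=LF[15]=16
  step 14: row=16, L[16]='n', prepend. Next row=LF[16]=13
  step 15: row=13, L[13]='n', prepend. Next row=LF[13]=12
  step 16: row=12, L[12]='a', prepend. Next row=LF[12]=2
  step 17: row=2, L[2]='n', prepend. Next row=LF[2]=10
Reversed output: nannyremembrance$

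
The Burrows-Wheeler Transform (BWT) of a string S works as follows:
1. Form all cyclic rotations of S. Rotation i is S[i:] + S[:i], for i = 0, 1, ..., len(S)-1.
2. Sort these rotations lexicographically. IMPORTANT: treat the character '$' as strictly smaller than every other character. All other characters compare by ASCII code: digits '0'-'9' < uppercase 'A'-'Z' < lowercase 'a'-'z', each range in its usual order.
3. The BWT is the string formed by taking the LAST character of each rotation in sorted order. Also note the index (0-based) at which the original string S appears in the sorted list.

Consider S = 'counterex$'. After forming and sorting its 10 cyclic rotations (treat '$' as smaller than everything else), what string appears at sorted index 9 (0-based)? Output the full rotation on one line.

Answer: x$countere

Derivation:
All 10 rotations (rotation i = S[i:]+S[:i]):
  rot[0] = counterex$
  rot[1] = ounterex$c
  rot[2] = unterex$co
  rot[3] = nterex$cou
  rot[4] = terex$coun
  rot[5] = erex$count
  rot[6] = rex$counte
  rot[7] = ex$counter
  rot[8] = x$countere
  rot[9] = $counterex
Sorted (with $ < everything):
  sorted[0] = $counterex
  sorted[1] = counterex$
  sorted[2] = erex$count
  sorted[3] = ex$counter
  sorted[4] = nterex$cou
  sorted[5] = ounterex$c
  sorted[6] = rex$counte
  sorted[7] = terex$coun
  sorted[8] = unterex$co
  sorted[9] = x$countere
sorted[9] = x$countere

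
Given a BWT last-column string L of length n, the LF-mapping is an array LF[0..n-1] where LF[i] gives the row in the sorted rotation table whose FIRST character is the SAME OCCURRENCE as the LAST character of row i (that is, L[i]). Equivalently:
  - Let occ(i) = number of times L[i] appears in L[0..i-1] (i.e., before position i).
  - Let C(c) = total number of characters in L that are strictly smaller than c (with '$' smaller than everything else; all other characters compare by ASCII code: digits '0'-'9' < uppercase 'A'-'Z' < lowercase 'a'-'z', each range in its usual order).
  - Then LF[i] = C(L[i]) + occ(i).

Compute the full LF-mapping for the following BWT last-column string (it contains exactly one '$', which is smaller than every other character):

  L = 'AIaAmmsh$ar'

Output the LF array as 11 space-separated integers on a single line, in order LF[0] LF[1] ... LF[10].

Char counts: '$':1, 'A':2, 'I':1, 'a':2, 'h':1, 'm':2, 'r':1, 's':1
C (first-col start): C('$')=0, C('A')=1, C('I')=3, C('a')=4, C('h')=6, C('m')=7, C('r')=9, C('s')=10
L[0]='A': occ=0, LF[0]=C('A')+0=1+0=1
L[1]='I': occ=0, LF[1]=C('I')+0=3+0=3
L[2]='a': occ=0, LF[2]=C('a')+0=4+0=4
L[3]='A': occ=1, LF[3]=C('A')+1=1+1=2
L[4]='m': occ=0, LF[4]=C('m')+0=7+0=7
L[5]='m': occ=1, LF[5]=C('m')+1=7+1=8
L[6]='s': occ=0, LF[6]=C('s')+0=10+0=10
L[7]='h': occ=0, LF[7]=C('h')+0=6+0=6
L[8]='$': occ=0, LF[8]=C('$')+0=0+0=0
L[9]='a': occ=1, LF[9]=C('a')+1=4+1=5
L[10]='r': occ=0, LF[10]=C('r')+0=9+0=9

Answer: 1 3 4 2 7 8 10 6 0 5 9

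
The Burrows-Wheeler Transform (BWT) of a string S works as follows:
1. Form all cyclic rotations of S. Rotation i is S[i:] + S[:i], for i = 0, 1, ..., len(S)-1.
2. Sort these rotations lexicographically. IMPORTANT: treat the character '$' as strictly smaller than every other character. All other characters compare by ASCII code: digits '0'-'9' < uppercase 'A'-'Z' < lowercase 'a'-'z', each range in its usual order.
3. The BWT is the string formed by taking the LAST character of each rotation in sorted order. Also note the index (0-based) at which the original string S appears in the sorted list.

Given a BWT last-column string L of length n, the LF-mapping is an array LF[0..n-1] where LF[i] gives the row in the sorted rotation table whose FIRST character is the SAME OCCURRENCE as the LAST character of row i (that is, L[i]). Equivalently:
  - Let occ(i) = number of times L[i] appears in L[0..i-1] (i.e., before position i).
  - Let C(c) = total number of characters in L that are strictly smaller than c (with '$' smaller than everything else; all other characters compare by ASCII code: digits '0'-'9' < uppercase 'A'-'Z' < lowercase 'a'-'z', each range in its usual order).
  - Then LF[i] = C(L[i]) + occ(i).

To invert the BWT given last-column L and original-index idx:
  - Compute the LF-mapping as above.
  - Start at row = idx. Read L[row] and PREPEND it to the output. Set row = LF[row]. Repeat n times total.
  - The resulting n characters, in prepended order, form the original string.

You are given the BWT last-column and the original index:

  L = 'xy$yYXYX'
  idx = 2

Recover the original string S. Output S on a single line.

LF mapping: 5 6 0 7 3 1 4 2
Walk LF starting at row 2, prepending L[row]:
  step 1: row=2, L[2]='$', prepend. Next row=LF[2]=0
  step 2: row=0, L[0]='x', prepend. Next row=LF[0]=5
  step 3: row=5, L[5]='X', prepend. Next row=LF[5]=1
  step 4: row=1, L[1]='y', prepend. Next row=LF[1]=6
  step 5: row=6, L[6]='Y', prepend. Next row=LF[6]=4
  step 6: row=4, L[4]='Y', prepend. Next row=LF[4]=3
  step 7: row=3, L[3]='y', prepend. Next row=LF[3]=7
  step 8: row=7, L[7]='X', prepend. Next row=LF[7]=2
Reversed output: XyYYyXx$

Answer: XyYYyXx$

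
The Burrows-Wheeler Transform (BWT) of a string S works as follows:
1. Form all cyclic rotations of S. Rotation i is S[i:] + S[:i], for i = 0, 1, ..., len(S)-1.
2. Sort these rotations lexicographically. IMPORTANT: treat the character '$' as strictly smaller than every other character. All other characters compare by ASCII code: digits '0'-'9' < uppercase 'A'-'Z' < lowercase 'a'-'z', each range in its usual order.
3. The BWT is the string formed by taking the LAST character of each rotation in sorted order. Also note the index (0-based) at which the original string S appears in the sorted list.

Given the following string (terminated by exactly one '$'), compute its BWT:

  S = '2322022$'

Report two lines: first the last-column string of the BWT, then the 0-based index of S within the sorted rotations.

All 8 rotations (rotation i = S[i:]+S[:i]):
  rot[0] = 2322022$
  rot[1] = 322022$2
  rot[2] = 22022$23
  rot[3] = 2022$232
  rot[4] = 022$2322
  rot[5] = 22$23220
  rot[6] = 2$232202
  rot[7] = $2322022
Sorted (with $ < everything):
  sorted[0] = $2322022  (last char: '2')
  sorted[1] = 022$2322  (last char: '2')
  sorted[2] = 2$232202  (last char: '2')
  sorted[3] = 2022$232  (last char: '2')
  sorted[4] = 22$23220  (last char: '0')
  sorted[5] = 22022$23  (last char: '3')
  sorted[6] = 2322022$  (last char: '$')
  sorted[7] = 322022$2  (last char: '2')
Last column: 222203$2
Original string S is at sorted index 6

Answer: 222203$2
6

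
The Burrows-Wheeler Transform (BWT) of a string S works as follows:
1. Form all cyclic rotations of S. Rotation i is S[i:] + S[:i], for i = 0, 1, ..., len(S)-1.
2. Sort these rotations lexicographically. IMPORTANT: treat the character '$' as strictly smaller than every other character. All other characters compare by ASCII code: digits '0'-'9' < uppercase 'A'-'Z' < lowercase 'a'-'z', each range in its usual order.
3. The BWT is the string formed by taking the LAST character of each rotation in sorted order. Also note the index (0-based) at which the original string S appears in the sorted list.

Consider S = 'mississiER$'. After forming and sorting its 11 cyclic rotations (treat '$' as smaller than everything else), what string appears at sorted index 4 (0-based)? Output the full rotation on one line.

All 11 rotations (rotation i = S[i:]+S[:i]):
  rot[0] = mississiER$
  rot[1] = ississiER$m
  rot[2] = ssissiER$mi
  rot[3] = sissiER$mis
  rot[4] = issiER$miss
  rot[5] = ssiER$missi
  rot[6] = siER$missis
  rot[7] = iER$mississ
  rot[8] = ER$mississi
  rot[9] = R$mississiE
  rot[10] = $mississiER
Sorted (with $ < everything):
  sorted[0] = $mississiER
  sorted[1] = ER$mississi
  sorted[2] = R$mississiE
  sorted[3] = iER$mississ
  sorted[4] = issiER$miss
  sorted[5] = ississiER$m
  sorted[6] = mississiER$
  sorted[7] = siER$missis
  sorted[8] = sissiER$mis
  sorted[9] = ssiER$missi
  sorted[10] = ssissiER$mi
sorted[4] = issiER$miss

Answer: issiER$miss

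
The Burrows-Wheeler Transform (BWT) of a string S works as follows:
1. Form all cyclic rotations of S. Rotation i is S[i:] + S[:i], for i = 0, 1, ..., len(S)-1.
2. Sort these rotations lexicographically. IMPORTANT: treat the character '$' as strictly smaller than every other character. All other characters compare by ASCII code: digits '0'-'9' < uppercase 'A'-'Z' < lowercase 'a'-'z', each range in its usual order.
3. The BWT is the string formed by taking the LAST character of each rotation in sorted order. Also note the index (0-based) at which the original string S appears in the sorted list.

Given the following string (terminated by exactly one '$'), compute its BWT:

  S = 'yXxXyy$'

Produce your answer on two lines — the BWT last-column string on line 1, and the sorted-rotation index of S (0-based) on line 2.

Answer: yyxXy$X
5

Derivation:
All 7 rotations (rotation i = S[i:]+S[:i]):
  rot[0] = yXxXyy$
  rot[1] = XxXyy$y
  rot[2] = xXyy$yX
  rot[3] = Xyy$yXx
  rot[4] = yy$yXxX
  rot[5] = y$yXxXy
  rot[6] = $yXxXyy
Sorted (with $ < everything):
  sorted[0] = $yXxXyy  (last char: 'y')
  sorted[1] = XxXyy$y  (last char: 'y')
  sorted[2] = Xyy$yXx  (last char: 'x')
  sorted[3] = xXyy$yX  (last char: 'X')
  sorted[4] = y$yXxXy  (last char: 'y')
  sorted[5] = yXxXyy$  (last char: '$')
  sorted[6] = yy$yXxX  (last char: 'X')
Last column: yyxXy$X
Original string S is at sorted index 5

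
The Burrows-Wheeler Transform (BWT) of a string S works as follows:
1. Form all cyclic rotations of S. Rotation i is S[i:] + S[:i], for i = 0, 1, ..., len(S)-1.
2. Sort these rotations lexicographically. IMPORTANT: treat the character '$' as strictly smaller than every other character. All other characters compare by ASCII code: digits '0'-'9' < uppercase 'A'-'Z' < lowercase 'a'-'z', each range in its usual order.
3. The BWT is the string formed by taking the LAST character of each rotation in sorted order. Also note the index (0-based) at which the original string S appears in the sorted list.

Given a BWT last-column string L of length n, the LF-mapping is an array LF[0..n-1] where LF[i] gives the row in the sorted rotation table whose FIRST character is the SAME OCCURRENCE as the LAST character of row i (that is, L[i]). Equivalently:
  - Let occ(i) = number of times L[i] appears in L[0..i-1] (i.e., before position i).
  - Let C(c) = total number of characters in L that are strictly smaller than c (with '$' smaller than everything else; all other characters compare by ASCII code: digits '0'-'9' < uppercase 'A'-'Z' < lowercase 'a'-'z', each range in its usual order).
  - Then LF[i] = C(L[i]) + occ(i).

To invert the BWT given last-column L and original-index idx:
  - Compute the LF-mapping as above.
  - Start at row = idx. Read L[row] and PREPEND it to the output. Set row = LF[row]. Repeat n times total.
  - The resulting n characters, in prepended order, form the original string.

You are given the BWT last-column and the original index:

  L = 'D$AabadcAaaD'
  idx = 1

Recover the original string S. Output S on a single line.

LF mapping: 3 0 1 5 9 6 11 10 2 7 8 4
Walk LF starting at row 1, prepending L[row]:
  step 1: row=1, L[1]='$', prepend. Next row=LF[1]=0
  step 2: row=0, L[0]='D', prepend. Next row=LF[0]=3
  step 3: row=3, L[3]='a', prepend. Next row=LF[3]=5
  step 4: row=5, L[5]='a', prepend. Next row=LF[5]=6
  step 5: row=6, L[6]='d', prepend. Next row=LF[6]=11
  step 6: row=11, L[11]='D', prepend. Next row=LF[11]=4
  step 7: row=4, L[4]='b', prepend. Next row=LF[4]=9
  step 8: row=9, L[9]='a', prepend. Next row=LF[9]=7
  step 9: row=7, L[7]='c', prepend. Next row=LF[7]=10
  step 10: row=10, L[10]='a', prepend. Next row=LF[10]=8
  step 11: row=8, L[8]='A', prepend. Next row=LF[8]=2
  step 12: row=2, L[2]='A', prepend. Next row=LF[2]=1
Reversed output: AAacabDdaaD$

Answer: AAacabDdaaD$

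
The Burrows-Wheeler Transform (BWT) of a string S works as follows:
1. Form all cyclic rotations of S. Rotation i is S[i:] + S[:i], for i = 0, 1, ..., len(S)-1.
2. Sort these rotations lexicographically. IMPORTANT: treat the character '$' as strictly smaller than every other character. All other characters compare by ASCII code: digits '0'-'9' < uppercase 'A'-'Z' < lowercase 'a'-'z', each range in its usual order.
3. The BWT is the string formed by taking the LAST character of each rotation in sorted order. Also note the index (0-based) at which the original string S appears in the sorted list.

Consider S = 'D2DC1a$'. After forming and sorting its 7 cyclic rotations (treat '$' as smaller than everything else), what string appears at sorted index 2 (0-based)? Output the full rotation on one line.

Answer: 2DC1a$D

Derivation:
All 7 rotations (rotation i = S[i:]+S[:i]):
  rot[0] = D2DC1a$
  rot[1] = 2DC1a$D
  rot[2] = DC1a$D2
  rot[3] = C1a$D2D
  rot[4] = 1a$D2DC
  rot[5] = a$D2DC1
  rot[6] = $D2DC1a
Sorted (with $ < everything):
  sorted[0] = $D2DC1a
  sorted[1] = 1a$D2DC
  sorted[2] = 2DC1a$D
  sorted[3] = C1a$D2D
  sorted[4] = D2DC1a$
  sorted[5] = DC1a$D2
  sorted[6] = a$D2DC1
sorted[2] = 2DC1a$D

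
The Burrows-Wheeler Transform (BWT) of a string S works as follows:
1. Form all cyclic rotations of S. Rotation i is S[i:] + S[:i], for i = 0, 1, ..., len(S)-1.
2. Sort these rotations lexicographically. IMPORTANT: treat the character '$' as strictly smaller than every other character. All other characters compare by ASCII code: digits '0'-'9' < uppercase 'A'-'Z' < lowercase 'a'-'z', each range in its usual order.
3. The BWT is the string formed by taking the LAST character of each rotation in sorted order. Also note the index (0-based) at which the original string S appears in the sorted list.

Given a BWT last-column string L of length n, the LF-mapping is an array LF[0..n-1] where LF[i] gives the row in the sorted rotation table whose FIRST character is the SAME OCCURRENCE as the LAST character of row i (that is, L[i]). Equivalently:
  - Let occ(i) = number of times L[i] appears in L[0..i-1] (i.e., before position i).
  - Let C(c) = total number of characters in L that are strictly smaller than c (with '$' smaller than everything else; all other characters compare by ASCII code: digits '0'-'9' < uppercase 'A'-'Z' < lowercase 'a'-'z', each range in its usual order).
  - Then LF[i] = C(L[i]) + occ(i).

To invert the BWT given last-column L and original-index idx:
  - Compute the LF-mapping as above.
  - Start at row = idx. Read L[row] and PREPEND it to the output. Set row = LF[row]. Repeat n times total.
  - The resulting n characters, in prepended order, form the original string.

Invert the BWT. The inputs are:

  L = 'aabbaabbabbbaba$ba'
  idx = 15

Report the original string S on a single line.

LF mapping: 1 2 9 10 3 4 11 12 5 13 14 15 6 16 7 0 17 8
Walk LF starting at row 15, prepending L[row]:
  step 1: row=15, L[15]='$', prepend. Next row=LF[15]=0
  step 2: row=0, L[0]='a', prepend. Next row=LF[0]=1
  step 3: row=1, L[1]='a', prepend. Next row=LF[1]=2
  step 4: row=2, L[2]='b', prepend. Next row=LF[2]=9
  step 5: row=9, L[9]='b', prepend. Next row=LF[9]=13
  step 6: row=13, L[13]='b', prepend. Next row=LF[13]=16
  step 7: row=16, L[16]='b', prepend. Next row=LF[16]=17
  step 8: row=17, L[17]='a', prepend. Next row=LF[17]=8
  step 9: row=8, L[8]='a', prepend. Next row=LF[8]=5
  step 10: row=5, L[5]='a', prepend. Next row=LF[5]=4
  step 11: row=4, L[4]='a', prepend. Next row=LF[4]=3
  step 12: row=3, L[3]='b', prepend. Next row=LF[3]=10
  step 13: row=10, L[10]='b', prepend. Next row=LF[10]=14
  step 14: row=14, L[14]='a', prepend. Next row=LF[14]=7
  step 15: row=7, L[7]='b', prepend. Next row=LF[7]=12
  step 16: row=12, L[12]='a', prepend. Next row=LF[12]=6
  step 17: row=6, L[6]='b', prepend. Next row=LF[6]=11
  step 18: row=11, L[11]='b', prepend. Next row=LF[11]=15
Reversed output: bbababbaaaabbbbaa$

Answer: bbababbaaaabbbbaa$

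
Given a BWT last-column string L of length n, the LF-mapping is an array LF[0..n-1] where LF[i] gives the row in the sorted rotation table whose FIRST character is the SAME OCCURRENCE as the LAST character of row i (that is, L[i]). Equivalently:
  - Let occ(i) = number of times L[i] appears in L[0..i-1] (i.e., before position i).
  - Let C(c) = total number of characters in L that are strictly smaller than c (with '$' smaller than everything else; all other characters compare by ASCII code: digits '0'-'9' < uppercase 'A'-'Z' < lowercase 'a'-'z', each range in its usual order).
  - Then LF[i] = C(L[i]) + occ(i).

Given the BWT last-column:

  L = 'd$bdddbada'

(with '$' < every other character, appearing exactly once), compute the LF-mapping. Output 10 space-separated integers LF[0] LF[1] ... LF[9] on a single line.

Char counts: '$':1, 'a':2, 'b':2, 'd':5
C (first-col start): C('$')=0, C('a')=1, C('b')=3, C('d')=5
L[0]='d': occ=0, LF[0]=C('d')+0=5+0=5
L[1]='$': occ=0, LF[1]=C('$')+0=0+0=0
L[2]='b': occ=0, LF[2]=C('b')+0=3+0=3
L[3]='d': occ=1, LF[3]=C('d')+1=5+1=6
L[4]='d': occ=2, LF[4]=C('d')+2=5+2=7
L[5]='d': occ=3, LF[5]=C('d')+3=5+3=8
L[6]='b': occ=1, LF[6]=C('b')+1=3+1=4
L[7]='a': occ=0, LF[7]=C('a')+0=1+0=1
L[8]='d': occ=4, LF[8]=C('d')+4=5+4=9
L[9]='a': occ=1, LF[9]=C('a')+1=1+1=2

Answer: 5 0 3 6 7 8 4 1 9 2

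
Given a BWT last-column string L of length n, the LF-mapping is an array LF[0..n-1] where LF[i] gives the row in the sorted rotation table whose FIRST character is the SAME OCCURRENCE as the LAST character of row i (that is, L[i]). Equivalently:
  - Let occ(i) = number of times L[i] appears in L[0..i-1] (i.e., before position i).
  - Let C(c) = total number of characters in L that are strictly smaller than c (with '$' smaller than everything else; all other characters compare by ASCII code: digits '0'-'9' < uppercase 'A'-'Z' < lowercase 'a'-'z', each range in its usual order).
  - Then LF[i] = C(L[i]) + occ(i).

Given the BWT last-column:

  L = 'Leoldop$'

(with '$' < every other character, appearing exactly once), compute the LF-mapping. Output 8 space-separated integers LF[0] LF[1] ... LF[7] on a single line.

Answer: 1 3 5 4 2 6 7 0

Derivation:
Char counts: '$':1, 'L':1, 'd':1, 'e':1, 'l':1, 'o':2, 'p':1
C (first-col start): C('$')=0, C('L')=1, C('d')=2, C('e')=3, C('l')=4, C('o')=5, C('p')=7
L[0]='L': occ=0, LF[0]=C('L')+0=1+0=1
L[1]='e': occ=0, LF[1]=C('e')+0=3+0=3
L[2]='o': occ=0, LF[2]=C('o')+0=5+0=5
L[3]='l': occ=0, LF[3]=C('l')+0=4+0=4
L[4]='d': occ=0, LF[4]=C('d')+0=2+0=2
L[5]='o': occ=1, LF[5]=C('o')+1=5+1=6
L[6]='p': occ=0, LF[6]=C('p')+0=7+0=7
L[7]='$': occ=0, LF[7]=C('$')+0=0+0=0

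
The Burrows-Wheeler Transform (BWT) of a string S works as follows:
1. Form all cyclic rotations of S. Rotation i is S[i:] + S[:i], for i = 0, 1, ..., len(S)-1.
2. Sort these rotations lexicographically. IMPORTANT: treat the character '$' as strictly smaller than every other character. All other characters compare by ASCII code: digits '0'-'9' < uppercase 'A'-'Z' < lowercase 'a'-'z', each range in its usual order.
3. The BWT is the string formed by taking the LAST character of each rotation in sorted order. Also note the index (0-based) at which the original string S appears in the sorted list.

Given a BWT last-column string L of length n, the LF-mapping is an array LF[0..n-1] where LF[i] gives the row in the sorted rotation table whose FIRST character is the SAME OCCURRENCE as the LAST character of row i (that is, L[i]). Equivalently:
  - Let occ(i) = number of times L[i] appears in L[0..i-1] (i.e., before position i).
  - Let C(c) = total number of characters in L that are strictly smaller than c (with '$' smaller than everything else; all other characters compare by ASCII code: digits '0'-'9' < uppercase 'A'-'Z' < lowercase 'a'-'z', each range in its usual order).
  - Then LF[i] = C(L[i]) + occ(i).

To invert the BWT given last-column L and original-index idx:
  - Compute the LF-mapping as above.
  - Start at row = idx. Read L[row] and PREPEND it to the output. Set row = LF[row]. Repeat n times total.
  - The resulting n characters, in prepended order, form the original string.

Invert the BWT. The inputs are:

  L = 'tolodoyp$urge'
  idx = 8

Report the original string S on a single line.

Answer: poodleyogurt$

Derivation:
LF mapping: 10 5 4 6 1 7 12 8 0 11 9 3 2
Walk LF starting at row 8, prepending L[row]:
  step 1: row=8, L[8]='$', prepend. Next row=LF[8]=0
  step 2: row=0, L[0]='t', prepend. Next row=LF[0]=10
  step 3: row=10, L[10]='r', prepend. Next row=LF[10]=9
  step 4: row=9, L[9]='u', prepend. Next row=LF[9]=11
  step 5: row=11, L[11]='g', prepend. Next row=LF[11]=3
  step 6: row=3, L[3]='o', prepend. Next row=LF[3]=6
  step 7: row=6, L[6]='y', prepend. Next row=LF[6]=12
  step 8: row=12, L[12]='e', prepend. Next row=LF[12]=2
  step 9: row=2, L[2]='l', prepend. Next row=LF[2]=4
  step 10: row=4, L[4]='d', prepend. Next row=LF[4]=1
  step 11: row=1, L[1]='o', prepend. Next row=LF[1]=5
  step 12: row=5, L[5]='o', prepend. Next row=LF[5]=7
  step 13: row=7, L[7]='p', prepend. Next row=LF[7]=8
Reversed output: poodleyogurt$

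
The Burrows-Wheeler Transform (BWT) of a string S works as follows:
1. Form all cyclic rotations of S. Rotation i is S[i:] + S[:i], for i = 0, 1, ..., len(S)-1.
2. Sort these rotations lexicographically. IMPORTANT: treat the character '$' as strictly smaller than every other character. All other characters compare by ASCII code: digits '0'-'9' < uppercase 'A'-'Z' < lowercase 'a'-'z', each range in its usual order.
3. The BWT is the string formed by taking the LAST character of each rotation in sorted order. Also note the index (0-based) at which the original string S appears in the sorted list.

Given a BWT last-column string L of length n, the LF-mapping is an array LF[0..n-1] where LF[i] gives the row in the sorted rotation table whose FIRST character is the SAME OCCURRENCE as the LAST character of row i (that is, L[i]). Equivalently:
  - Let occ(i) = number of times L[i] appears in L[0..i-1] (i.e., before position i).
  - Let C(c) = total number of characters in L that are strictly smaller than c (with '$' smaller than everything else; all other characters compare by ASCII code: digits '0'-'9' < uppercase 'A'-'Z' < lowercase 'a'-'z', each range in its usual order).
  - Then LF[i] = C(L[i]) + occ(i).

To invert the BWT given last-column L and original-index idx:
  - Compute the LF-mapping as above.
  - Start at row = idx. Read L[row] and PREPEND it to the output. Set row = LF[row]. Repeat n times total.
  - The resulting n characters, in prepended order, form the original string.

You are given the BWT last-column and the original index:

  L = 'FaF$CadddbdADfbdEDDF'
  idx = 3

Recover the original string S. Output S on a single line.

Answer: DbFfbdEdFCDdaAaDddF$

Derivation:
LF mapping: 7 10 8 0 2 11 14 15 16 12 17 1 3 19 13 18 6 4 5 9
Walk LF starting at row 3, prepending L[row]:
  step 1: row=3, L[3]='$', prepend. Next row=LF[3]=0
  step 2: row=0, L[0]='F', prepend. Next row=LF[0]=7
  step 3: row=7, L[7]='d', prepend. Next row=LF[7]=15
  step 4: row=15, L[15]='d', prepend. Next row=LF[15]=18
  step 5: row=18, L[18]='D', prepend. Next row=LF[18]=5
  step 6: row=5, L[5]='a', prepend. Next row=LF[5]=11
  step 7: row=11, L[11]='A', prepend. Next row=LF[11]=1
  step 8: row=1, L[1]='a', prepend. Next row=LF[1]=10
  step 9: row=10, L[10]='d', prepend. Next row=LF[10]=17
  step 10: row=17, L[17]='D', prepend. Next row=LF[17]=4
  step 11: row=4, L[4]='C', prepend. Next row=LF[4]=2
  step 12: row=2, L[2]='F', prepend. Next row=LF[2]=8
  step 13: row=8, L[8]='d', prepend. Next row=LF[8]=16
  step 14: row=16, L[16]='E', prepend. Next row=LF[16]=6
  step 15: row=6, L[6]='d', prepend. Next row=LF[6]=14
  step 16: row=14, L[14]='b', prepend. Next row=LF[14]=13
  step 17: row=13, L[13]='f', prepend. Next row=LF[13]=19
  step 18: row=19, L[19]='F', prepend. Next row=LF[19]=9
  step 19: row=9, L[9]='b', prepend. Next row=LF[9]=12
  step 20: row=12, L[12]='D', prepend. Next row=LF[12]=3
Reversed output: DbFfbdEdFCDdaAaDddF$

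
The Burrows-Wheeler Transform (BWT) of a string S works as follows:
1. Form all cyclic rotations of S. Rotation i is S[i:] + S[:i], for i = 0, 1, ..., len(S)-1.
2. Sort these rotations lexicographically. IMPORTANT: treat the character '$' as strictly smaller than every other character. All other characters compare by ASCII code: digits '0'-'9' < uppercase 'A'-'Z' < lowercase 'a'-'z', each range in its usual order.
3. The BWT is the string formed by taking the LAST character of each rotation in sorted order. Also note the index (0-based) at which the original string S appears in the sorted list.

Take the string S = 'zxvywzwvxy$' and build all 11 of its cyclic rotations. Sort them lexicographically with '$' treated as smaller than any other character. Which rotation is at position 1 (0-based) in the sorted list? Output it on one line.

Answer: vxy$zxvywzw

Derivation:
All 11 rotations (rotation i = S[i:]+S[:i]):
  rot[0] = zxvywzwvxy$
  rot[1] = xvywzwvxy$z
  rot[2] = vywzwvxy$zx
  rot[3] = ywzwvxy$zxv
  rot[4] = wzwvxy$zxvy
  rot[5] = zwvxy$zxvyw
  rot[6] = wvxy$zxvywz
  rot[7] = vxy$zxvywzw
  rot[8] = xy$zxvywzwv
  rot[9] = y$zxvywzwvx
  rot[10] = $zxvywzwvxy
Sorted (with $ < everything):
  sorted[0] = $zxvywzwvxy
  sorted[1] = vxy$zxvywzw
  sorted[2] = vywzwvxy$zx
  sorted[3] = wvxy$zxvywz
  sorted[4] = wzwvxy$zxvy
  sorted[5] = xvywzwvxy$z
  sorted[6] = xy$zxvywzwv
  sorted[7] = y$zxvywzwvx
  sorted[8] = ywzwvxy$zxv
  sorted[9] = zwvxy$zxvyw
  sorted[10] = zxvywzwvxy$
sorted[1] = vxy$zxvywzw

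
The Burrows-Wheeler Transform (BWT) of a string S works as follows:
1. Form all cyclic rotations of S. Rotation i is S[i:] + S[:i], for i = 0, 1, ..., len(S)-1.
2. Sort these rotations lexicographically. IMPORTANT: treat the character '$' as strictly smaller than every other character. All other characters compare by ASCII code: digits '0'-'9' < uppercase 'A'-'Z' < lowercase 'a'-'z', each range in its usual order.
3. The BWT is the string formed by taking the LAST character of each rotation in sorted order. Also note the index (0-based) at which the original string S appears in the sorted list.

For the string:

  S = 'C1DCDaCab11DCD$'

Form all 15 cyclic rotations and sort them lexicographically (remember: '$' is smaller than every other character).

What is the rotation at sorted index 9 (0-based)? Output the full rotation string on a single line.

All 15 rotations (rotation i = S[i:]+S[:i]):
  rot[0] = C1DCDaCab11DCD$
  rot[1] = 1DCDaCab11DCD$C
  rot[2] = DCDaCab11DCD$C1
  rot[3] = CDaCab11DCD$C1D
  rot[4] = DaCab11DCD$C1DC
  rot[5] = aCab11DCD$C1DCD
  rot[6] = Cab11DCD$C1DCDa
  rot[7] = ab11DCD$C1DCDaC
  rot[8] = b11DCD$C1DCDaCa
  rot[9] = 11DCD$C1DCDaCab
  rot[10] = 1DCD$C1DCDaCab1
  rot[11] = DCD$C1DCDaCab11
  rot[12] = CD$C1DCDaCab11D
  rot[13] = D$C1DCDaCab11DC
  rot[14] = $C1DCDaCab11DCD
Sorted (with $ < everything):
  sorted[0] = $C1DCDaCab11DCD
  sorted[1] = 11DCD$C1DCDaCab
  sorted[2] = 1DCD$C1DCDaCab1
  sorted[3] = 1DCDaCab11DCD$C
  sorted[4] = C1DCDaCab11DCD$
  sorted[5] = CD$C1DCDaCab11D
  sorted[6] = CDaCab11DCD$C1D
  sorted[7] = Cab11DCD$C1DCDa
  sorted[8] = D$C1DCDaCab11DC
  sorted[9] = DCD$C1DCDaCab11
  sorted[10] = DCDaCab11DCD$C1
  sorted[11] = DaCab11DCD$C1DC
  sorted[12] = aCab11DCD$C1DCD
  sorted[13] = ab11DCD$C1DCDaC
  sorted[14] = b11DCD$C1DCDaCa
sorted[9] = DCD$C1DCDaCab11

Answer: DCD$C1DCDaCab11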